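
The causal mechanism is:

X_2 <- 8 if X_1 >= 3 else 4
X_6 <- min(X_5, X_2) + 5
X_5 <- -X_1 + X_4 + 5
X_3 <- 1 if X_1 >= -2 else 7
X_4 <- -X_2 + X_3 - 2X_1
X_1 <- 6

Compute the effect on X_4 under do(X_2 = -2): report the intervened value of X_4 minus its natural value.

10

Under do(X_2=-2), the mechanism X_2 <- 8 if X_1 >= 3 else 4 is discarded; X_2 is fixed at -2.
X_3 = 1 if X_1 >= -2 else 7  [with X_1=6]  = 1
X_4 = -X_2 + X_3 - 2X_1  [with X_2=-2, X_3=1, X_1=6]  = -9
Without intervention: X_2 = 8 if X_1 >= 3 else 4  [with X_1=6]  = 8; X_3 = 1 if X_1 >= -2 else 7  [with X_1=6]  = 1; X_4 = -X_2 + X_3 - 2X_1  [with X_2=8, X_3=1, X_1=6]  = -19.
Change = -9 − (-19) = 10.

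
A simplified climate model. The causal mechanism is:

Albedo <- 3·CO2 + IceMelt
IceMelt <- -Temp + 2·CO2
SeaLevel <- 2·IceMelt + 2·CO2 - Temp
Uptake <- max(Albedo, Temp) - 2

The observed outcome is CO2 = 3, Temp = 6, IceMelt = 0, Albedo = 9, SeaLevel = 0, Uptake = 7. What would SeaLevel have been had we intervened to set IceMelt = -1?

-2

do(IceMelt=-1) replaces the equation IceMelt <- -Temp + 2·CO2 with the constant IceMelt = -1.
SeaLevel = 2·IceMelt + 2·CO2 - Temp  [with IceMelt=-1, CO2=3, Temp=6]  = -2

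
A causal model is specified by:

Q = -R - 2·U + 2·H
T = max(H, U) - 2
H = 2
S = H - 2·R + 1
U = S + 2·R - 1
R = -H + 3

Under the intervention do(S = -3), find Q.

7

do(S=-3) replaces the equation S = H - 2·R + 1 with the constant S = -3.
R = -H + 3  [with H=2]  = 1
U = S + 2·R - 1  [with S=-3, R=1]  = -2
Q = -R - 2·U + 2·H  [with R=1, U=-2, H=2]  = 7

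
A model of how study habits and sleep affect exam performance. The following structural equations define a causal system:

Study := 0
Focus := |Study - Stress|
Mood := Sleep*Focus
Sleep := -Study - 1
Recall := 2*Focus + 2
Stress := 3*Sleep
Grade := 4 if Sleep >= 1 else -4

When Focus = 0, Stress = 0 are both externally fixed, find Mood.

0

The joint intervention fixes Focus = 0, Stress = 0, removing each variable's own equation.
Sleep = -Study - 1  [with Study=0]  = -1
Mood = Sleep*Focus  [with Sleep=-1, Focus=0]  = 0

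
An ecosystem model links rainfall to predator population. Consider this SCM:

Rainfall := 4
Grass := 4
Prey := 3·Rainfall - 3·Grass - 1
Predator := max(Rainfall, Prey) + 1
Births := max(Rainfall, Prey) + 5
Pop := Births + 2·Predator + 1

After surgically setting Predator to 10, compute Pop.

30

Under do(Predator=10), the mechanism Predator := max(Rainfall, Prey) + 1 is discarded; Predator is fixed at 10.
Prey = 3·Rainfall - 3·Grass - 1  [with Rainfall=4, Grass=4]  = -1
Births = max(Rainfall, Prey) + 5  [with Rainfall=4, Prey=-1]  = 9
Pop = Births + 2·Predator + 1  [with Births=9, Predator=10]  = 30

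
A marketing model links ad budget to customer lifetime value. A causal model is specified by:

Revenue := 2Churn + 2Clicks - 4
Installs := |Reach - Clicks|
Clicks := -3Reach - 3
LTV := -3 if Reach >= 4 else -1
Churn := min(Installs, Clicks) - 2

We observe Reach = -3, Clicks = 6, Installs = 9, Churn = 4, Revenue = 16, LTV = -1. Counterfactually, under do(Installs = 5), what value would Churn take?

The intervention breaks the incoming arrows to Installs: Installs := |Reach - Clicks| no longer applies, and Installs = 5.
Clicks = -3Reach - 3  [with Reach=-3]  = 6
Churn = min(Installs, Clicks) - 2  [with Installs=5, Clicks=6]  = 3

3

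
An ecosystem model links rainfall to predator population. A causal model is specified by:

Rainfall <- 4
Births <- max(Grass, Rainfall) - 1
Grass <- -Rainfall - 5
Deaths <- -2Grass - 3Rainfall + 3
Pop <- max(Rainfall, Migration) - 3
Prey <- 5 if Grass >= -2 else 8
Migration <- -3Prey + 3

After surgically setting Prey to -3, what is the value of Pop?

The intervention breaks the incoming arrows to Prey: Prey <- 5 if Grass >= -2 else 8 no longer applies, and Prey = -3.
Migration = -3Prey + 3  [with Prey=-3]  = 12
Pop = max(Rainfall, Migration) - 3  [with Rainfall=4, Migration=12]  = 9

9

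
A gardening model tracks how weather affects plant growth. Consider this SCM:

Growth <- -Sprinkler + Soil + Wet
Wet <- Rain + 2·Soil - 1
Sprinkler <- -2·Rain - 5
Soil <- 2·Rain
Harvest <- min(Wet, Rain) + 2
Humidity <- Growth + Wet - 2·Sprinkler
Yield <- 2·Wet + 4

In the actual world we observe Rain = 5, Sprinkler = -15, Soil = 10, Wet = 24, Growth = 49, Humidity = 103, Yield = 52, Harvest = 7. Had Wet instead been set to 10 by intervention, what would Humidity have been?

75

Under do(Wet=10), the mechanism Wet <- Rain + 2·Soil - 1 is discarded; Wet is fixed at 10.
Sprinkler = -2·Rain - 5  [with Rain=5]  = -15
Soil = 2·Rain  [with Rain=5]  = 10
Growth = -Sprinkler + Soil + Wet  [with Sprinkler=-15, Soil=10, Wet=10]  = 35
Humidity = Growth + Wet - 2·Sprinkler  [with Growth=35, Wet=10, Sprinkler=-15]  = 75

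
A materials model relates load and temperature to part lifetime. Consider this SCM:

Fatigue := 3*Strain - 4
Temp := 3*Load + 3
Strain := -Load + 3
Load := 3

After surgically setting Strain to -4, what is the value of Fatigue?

Under do(Strain=-4), the mechanism Strain := -Load + 3 is discarded; Strain is fixed at -4.
Fatigue = 3*Strain - 4  [with Strain=-4]  = -16

-16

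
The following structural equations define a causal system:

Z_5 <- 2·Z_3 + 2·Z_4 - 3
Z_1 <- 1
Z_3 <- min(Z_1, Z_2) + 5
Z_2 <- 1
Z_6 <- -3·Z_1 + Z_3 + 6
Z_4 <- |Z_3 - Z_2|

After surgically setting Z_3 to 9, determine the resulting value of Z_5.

31

do(Z_3=9) replaces the equation Z_3 <- min(Z_1, Z_2) + 5 with the constant Z_3 = 9.
Z_4 = |Z_3 - Z_2|  [with Z_3=9, Z_2=1]  = 8
Z_5 = 2·Z_3 + 2·Z_4 - 3  [with Z_3=9, Z_4=8]  = 31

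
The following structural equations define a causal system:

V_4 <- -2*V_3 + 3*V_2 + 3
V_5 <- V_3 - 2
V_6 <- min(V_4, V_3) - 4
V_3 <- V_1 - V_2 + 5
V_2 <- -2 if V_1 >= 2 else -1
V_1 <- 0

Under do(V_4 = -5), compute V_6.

-9

Under do(V_4=-5), the mechanism V_4 <- -2*V_3 + 3*V_2 + 3 is discarded; V_4 is fixed at -5.
V_2 = -2 if V_1 >= 2 else -1  [with V_1=0]  = -1
V_3 = V_1 - V_2 + 5  [with V_1=0, V_2=-1]  = 6
V_6 = min(V_4, V_3) - 4  [with V_4=-5, V_3=6]  = -9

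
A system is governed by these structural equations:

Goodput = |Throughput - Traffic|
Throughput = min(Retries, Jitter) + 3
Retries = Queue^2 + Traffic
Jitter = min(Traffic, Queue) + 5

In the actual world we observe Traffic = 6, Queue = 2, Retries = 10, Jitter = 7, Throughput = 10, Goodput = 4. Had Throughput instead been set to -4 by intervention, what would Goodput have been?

10

The intervention breaks the incoming arrows to Throughput: Throughput = min(Retries, Jitter) + 3 no longer applies, and Throughput = -4.
Goodput = |Throughput - Traffic|  [with Throughput=-4, Traffic=6]  = 10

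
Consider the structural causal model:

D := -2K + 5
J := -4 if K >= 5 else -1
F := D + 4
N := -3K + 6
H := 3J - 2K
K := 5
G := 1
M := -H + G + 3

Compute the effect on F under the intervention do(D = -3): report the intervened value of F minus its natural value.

Intervening sets D = -3 and removes its equation (D := -2K + 5).
F = D + 4  [with D=-3]  = 1
Without intervention: D = -2K + 5  [with K=5]  = -5; F = D + 4  [with D=-5]  = -1.
Change = 1 − (-1) = 2.

2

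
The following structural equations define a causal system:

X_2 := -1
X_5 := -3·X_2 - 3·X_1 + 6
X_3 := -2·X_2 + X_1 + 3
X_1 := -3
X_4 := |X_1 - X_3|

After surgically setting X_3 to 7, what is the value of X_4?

The intervention breaks the incoming arrows to X_3: X_3 := -2·X_2 + X_1 + 3 no longer applies, and X_3 = 7.
X_4 = |X_1 - X_3|  [with X_1=-3, X_3=7]  = 10

10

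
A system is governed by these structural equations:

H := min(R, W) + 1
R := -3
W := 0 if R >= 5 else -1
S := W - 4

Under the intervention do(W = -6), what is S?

-10

The intervention breaks the incoming arrows to W: W := 0 if R >= 5 else -1 no longer applies, and W = -6.
S = W - 4  [with W=-6]  = -10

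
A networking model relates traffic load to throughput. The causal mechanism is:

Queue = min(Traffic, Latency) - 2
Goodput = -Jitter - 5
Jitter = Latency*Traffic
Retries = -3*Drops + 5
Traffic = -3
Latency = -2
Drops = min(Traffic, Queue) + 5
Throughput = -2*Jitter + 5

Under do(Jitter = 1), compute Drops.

do(Jitter=1) replaces the equation Jitter = Latency*Traffic with the constant Jitter = 1.
No directed path runs from Jitter to Drops, so Drops keeps its natural value.
Queue = min(Traffic, Latency) - 2  [with Traffic=-3, Latency=-2]  = -5
Drops = min(Traffic, Queue) + 5  [with Traffic=-3, Queue=-5]  = 0

0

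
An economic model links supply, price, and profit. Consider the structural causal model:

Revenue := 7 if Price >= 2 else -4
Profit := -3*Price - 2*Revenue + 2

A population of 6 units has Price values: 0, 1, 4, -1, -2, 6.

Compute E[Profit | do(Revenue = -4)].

Under do(Revenue=-4), Revenue's equation is replaced by Revenue=-4 for every unit. Per-unit Profit: 10, 7, -2, 13, 16, -8. Mean = 6.

6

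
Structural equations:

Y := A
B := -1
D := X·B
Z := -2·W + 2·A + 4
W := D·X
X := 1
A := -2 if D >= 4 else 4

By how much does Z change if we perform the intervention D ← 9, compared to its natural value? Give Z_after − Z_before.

The intervention breaks the incoming arrows to D: D := X·B no longer applies, and D = 9.
W = D·X  [with D=9, X=1]  = 9
A = -2 if D >= 4 else 4  [with D=9]  = -2
Z = -2·W + 2·A + 4  [with W=9, A=-2]  = -18
Without intervention: D = X·B  [with X=1, B=-1]  = -1; W = D·X  [with D=-1, X=1]  = -1; A = -2 if D >= 4 else 4  [with D=-1]  = 4; Z = -2·W + 2·A + 4  [with W=-1, A=4]  = 14.
Change = -18 − 14 = -32.

-32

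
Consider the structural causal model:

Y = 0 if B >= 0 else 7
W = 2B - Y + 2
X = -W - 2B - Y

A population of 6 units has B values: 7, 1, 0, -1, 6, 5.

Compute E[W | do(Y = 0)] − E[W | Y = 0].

-1.6

Under do(Y=0), Y's equation is replaced by Y=0 for every unit. Per-unit W: 16, 4, 2, 0, 14, 12. Mean = 8.
E[W|Y=0] averages over only the 5 units with Y=0 (B = 7, 1, 0, 6, 5): W = 16, 4, 2, 14, 12, mean 9.6.
Difference = 8 − 9.6 = -1.6.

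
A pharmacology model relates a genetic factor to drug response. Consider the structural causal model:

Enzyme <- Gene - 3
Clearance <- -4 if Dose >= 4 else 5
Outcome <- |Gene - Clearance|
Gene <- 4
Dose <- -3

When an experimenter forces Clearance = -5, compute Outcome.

9

Intervening sets Clearance = -5 and removes its equation (Clearance <- -4 if Dose >= 4 else 5).
Outcome = |Gene - Clearance|  [with Gene=4, Clearance=-5]  = 9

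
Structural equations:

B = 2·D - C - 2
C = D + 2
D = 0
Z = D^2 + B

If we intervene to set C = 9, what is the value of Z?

-11

Under do(C=9), the mechanism C = D + 2 is discarded; C is fixed at 9.
B = 2·D - C - 2  [with D=0, C=9]  = -11
Z = D^2 + B  [with D=0, B=-11]  = -11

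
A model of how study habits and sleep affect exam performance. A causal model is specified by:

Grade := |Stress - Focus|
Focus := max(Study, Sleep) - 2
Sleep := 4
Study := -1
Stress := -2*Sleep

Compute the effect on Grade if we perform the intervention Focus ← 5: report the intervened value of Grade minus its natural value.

Intervening sets Focus = 5 and removes its equation (Focus := max(Study, Sleep) - 2).
Stress = -2*Sleep  [with Sleep=4]  = -8
Grade = |Stress - Focus|  [with Stress=-8, Focus=5]  = 13
Without intervention: Stress = -2*Sleep  [with Sleep=4]  = -8; Focus = max(Study, Sleep) - 2  [with Study=-1, Sleep=4]  = 2; Grade = |Stress - Focus|  [with Stress=-8, Focus=2]  = 10.
Change = 13 − 10 = 3.

3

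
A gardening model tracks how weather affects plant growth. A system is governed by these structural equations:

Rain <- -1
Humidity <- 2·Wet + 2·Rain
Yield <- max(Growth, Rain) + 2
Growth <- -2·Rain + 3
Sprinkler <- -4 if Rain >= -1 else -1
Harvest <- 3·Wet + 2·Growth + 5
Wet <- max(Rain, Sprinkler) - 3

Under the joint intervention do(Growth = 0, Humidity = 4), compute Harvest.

-7

Under do(Growth = 0, Humidity = 4), each intervened variable's structural equation is replaced by its fixed value.
Sprinkler = -4 if Rain >= -1 else -1  [with Rain=-1]  = -4
Wet = max(Rain, Sprinkler) - 3  [with Rain=-1, Sprinkler=-4]  = -4
Harvest = 3·Wet + 2·Growth + 5  [with Wet=-4, Growth=0]  = -7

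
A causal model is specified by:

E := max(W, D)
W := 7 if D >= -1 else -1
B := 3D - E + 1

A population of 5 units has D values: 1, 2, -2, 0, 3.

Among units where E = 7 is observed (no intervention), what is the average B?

-1.5

Observing E=7 restricts to units where E's equation naturally yields 7: D ∈ {1, 2, 0, 3}. In that subpopulation B = -3, 0, -6, 3, mean -1.5.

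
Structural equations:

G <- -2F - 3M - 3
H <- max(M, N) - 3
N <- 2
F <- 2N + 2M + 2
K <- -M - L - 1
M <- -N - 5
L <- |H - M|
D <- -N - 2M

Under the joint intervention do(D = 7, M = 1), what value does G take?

-22

Setting D = 7, M = 1 by intervention discards those variables' equations.
F = 2N + 2M + 2  [with N=2, M=1]  = 8
G = -2F - 3M - 3  [with F=8, M=1]  = -22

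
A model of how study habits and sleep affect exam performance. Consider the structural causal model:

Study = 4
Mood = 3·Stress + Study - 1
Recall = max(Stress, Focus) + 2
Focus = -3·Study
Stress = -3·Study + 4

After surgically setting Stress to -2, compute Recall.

do(Stress=-2) replaces the equation Stress = -3·Study + 4 with the constant Stress = -2.
Focus = -3·Study  [with Study=4]  = -12
Recall = max(Stress, Focus) + 2  [with Stress=-2, Focus=-12]  = 0

0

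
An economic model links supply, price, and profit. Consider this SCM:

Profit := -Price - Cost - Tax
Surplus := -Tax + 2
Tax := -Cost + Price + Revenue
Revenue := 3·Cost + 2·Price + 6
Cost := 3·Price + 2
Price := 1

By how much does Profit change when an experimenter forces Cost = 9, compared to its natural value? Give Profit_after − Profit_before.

-12

do(Cost=9) replaces the equation Cost := 3·Price + 2 with the constant Cost = 9.
Revenue = 3·Cost + 2·Price + 6  [with Cost=9, Price=1]  = 35
Tax = -Cost + Price + Revenue  [with Cost=9, Price=1, Revenue=35]  = 27
Profit = -Price - Cost - Tax  [with Price=1, Cost=9, Tax=27]  = -37
Without intervention: Cost = 3·Price + 2  [with Price=1]  = 5; Revenue = 3·Cost + 2·Price + 6  [with Cost=5, Price=1]  = 23; Tax = -Cost + Price + Revenue  [with Cost=5, Price=1, Revenue=23]  = 19; Profit = -Price - Cost - Tax  [with Price=1, Cost=5, Tax=19]  = -25.
Change = -37 − (-25) = -12.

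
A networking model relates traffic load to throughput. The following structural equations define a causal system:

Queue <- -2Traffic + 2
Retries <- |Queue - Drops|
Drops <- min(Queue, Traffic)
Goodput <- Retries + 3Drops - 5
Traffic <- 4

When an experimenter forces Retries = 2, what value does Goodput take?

-21

Intervening sets Retries = 2 and removes its equation (Retries <- |Queue - Drops|).
Queue = -2Traffic + 2  [with Traffic=4]  = -6
Drops = min(Queue, Traffic)  [with Queue=-6, Traffic=4]  = -6
Goodput = Retries + 3Drops - 5  [with Retries=2, Drops=-6]  = -21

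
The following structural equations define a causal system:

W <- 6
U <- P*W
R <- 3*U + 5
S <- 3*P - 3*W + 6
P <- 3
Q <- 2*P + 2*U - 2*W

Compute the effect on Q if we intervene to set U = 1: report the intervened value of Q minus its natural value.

The intervention breaks the incoming arrows to U: U <- P*W no longer applies, and U = 1.
Q = 2*P + 2*U - 2*W  [with P=3, U=1, W=6]  = -4
Without intervention: U = P*W  [with P=3, W=6]  = 18; Q = 2*P + 2*U - 2*W  [with P=3, U=18, W=6]  = 30.
Change = -4 − 30 = -34.

-34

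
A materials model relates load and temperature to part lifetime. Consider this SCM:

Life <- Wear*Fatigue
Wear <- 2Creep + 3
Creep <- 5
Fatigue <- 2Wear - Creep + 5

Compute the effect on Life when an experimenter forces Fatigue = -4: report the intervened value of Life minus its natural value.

The intervention breaks the incoming arrows to Fatigue: Fatigue <- 2Wear - Creep + 5 no longer applies, and Fatigue = -4.
Wear = 2Creep + 3  [with Creep=5]  = 13
Life = Wear*Fatigue  [with Wear=13, Fatigue=-4]  = -52
Without intervention: Wear = 2Creep + 3  [with Creep=5]  = 13; Fatigue = 2Wear - Creep + 5  [with Wear=13, Creep=5]  = 26; Life = Wear*Fatigue  [with Wear=13, Fatigue=26]  = 338.
Change = -52 − 338 = -390.

-390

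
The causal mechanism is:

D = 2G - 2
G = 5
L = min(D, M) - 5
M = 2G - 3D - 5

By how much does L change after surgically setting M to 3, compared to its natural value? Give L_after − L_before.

The intervention breaks the incoming arrows to M: M = 2G - 3D - 5 no longer applies, and M = 3.
D = 2G - 2  [with G=5]  = 8
L = min(D, M) - 5  [with D=8, M=3]  = -2
Without intervention: D = 2G - 2  [with G=5]  = 8; M = 2G - 3D - 5  [with G=5, D=8]  = -19; L = min(D, M) - 5  [with D=8, M=-19]  = -24.
Change = -2 − (-24) = 22.

22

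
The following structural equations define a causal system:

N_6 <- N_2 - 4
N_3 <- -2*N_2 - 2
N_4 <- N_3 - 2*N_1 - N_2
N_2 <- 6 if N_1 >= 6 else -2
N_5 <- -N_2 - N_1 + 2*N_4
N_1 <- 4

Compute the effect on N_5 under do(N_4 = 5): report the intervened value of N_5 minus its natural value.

18

Intervening sets N_4 = 5 and removes its equation (N_4 <- N_3 - 2*N_1 - N_2).
N_2 = 6 if N_1 >= 6 else -2  [with N_1=4]  = -2
N_5 = -N_2 - N_1 + 2*N_4  [with N_2=-2, N_1=4, N_4=5]  = 8
Without intervention: N_2 = 6 if N_1 >= 6 else -2  [with N_1=4]  = -2; N_3 = -2*N_2 - 2  [with N_2=-2]  = 2; N_4 = N_3 - 2*N_1 - N_2  [with N_3=2, N_1=4, N_2=-2]  = -4; N_5 = -N_2 - N_1 + 2*N_4  [with N_2=-2, N_1=4, N_4=-4]  = -10.
Change = 8 − (-10) = 18.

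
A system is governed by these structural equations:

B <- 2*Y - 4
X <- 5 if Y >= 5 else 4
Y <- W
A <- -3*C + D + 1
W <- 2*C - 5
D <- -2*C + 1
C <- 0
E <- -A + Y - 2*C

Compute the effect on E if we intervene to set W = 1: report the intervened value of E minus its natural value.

Under do(W=1), the mechanism W <- 2*C - 5 is discarded; W is fixed at 1.
Y = W  [with W=1]  = 1
D = -2*C + 1  [with C=0]  = 1
A = -3*C + D + 1  [with C=0, D=1]  = 2
E = -A + Y - 2*C  [with A=2, Y=1, C=0]  = -1
Without intervention: W = 2*C - 5  [with C=0]  = -5; Y = W  [with W=-5]  = -5; D = -2*C + 1  [with C=0]  = 1; A = -3*C + D + 1  [with C=0, D=1]  = 2; E = -A + Y - 2*C  [with A=2, Y=-5, C=0]  = -7.
Change = -1 − (-7) = 6.

6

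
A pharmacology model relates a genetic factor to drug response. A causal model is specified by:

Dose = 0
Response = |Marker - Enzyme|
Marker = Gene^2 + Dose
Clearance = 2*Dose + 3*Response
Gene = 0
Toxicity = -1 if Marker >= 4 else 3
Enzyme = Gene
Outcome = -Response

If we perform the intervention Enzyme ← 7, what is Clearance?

The intervention breaks the incoming arrows to Enzyme: Enzyme = Gene no longer applies, and Enzyme = 7.
Marker = Gene^2 + Dose  [with Gene=0, Dose=0]  = 0
Response = |Marker - Enzyme|  [with Marker=0, Enzyme=7]  = 7
Clearance = 2*Dose + 3*Response  [with Dose=0, Response=7]  = 21

21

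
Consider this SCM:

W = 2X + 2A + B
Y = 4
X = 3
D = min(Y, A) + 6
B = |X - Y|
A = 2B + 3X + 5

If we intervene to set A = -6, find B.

1

Under do(A=-6), the mechanism A = 2B + 3X + 5 is discarded; A is fixed at -6.
Since B is not a descendant of the intervened variable, it is unaffected.
B = |X - Y|  [with X=3, Y=4]  = 1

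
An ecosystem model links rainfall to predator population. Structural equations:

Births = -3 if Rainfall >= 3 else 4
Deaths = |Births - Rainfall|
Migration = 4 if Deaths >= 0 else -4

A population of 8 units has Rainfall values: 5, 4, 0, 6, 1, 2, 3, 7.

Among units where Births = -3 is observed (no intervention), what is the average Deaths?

8

E[Deaths|Births=-3] averages over only the 5 units with Births=-3 (Rainfall = 5, 4, 6, 3, 7): Deaths = 8, 7, 9, 6, 10, mean 8.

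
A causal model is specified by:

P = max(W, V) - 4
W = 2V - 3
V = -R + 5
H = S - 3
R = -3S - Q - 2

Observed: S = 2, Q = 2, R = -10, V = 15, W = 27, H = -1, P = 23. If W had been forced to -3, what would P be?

Under do(W=-3), the mechanism W = 2V - 3 is discarded; W is fixed at -3.
R = -3S - Q - 2  [with S=2, Q=2]  = -10
V = -R + 5  [with R=-10]  = 15
P = max(W, V) - 4  [with W=-3, V=15]  = 11

11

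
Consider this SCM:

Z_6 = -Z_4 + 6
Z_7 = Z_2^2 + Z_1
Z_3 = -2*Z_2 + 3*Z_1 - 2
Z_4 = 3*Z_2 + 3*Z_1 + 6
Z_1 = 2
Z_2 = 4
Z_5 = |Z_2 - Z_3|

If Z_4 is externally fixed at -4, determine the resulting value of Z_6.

Under do(Z_4=-4), the mechanism Z_4 = 3*Z_2 + 3*Z_1 + 6 is discarded; Z_4 is fixed at -4.
Z_6 = -Z_4 + 6  [with Z_4=-4]  = 10

10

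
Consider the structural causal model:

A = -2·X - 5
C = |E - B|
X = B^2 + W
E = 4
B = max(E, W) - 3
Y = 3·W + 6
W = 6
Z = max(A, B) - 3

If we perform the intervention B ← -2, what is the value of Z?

The intervention breaks the incoming arrows to B: B = max(E, W) - 3 no longer applies, and B = -2.
X = B^2 + W  [with B=-2, W=6]  = 10
A = -2·X - 5  [with X=10]  = -25
Z = max(A, B) - 3  [with A=-25, B=-2]  = -5

-5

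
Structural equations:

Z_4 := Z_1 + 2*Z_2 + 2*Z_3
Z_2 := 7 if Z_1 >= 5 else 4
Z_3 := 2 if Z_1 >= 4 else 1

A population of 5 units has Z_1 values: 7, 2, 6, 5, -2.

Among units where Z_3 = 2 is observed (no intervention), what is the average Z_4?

E[Z_4|Z_3=2] averages over only the 3 units with Z_3=2 (Z_1 = 7, 6, 5): Z_4 = 25, 24, 23, mean 24.

24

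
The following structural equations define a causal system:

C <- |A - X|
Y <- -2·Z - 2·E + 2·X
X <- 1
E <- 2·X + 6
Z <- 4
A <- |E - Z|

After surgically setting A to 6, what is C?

The intervention breaks the incoming arrows to A: A <- |E - Z| no longer applies, and A = 6.
C = |A - X|  [with A=6, X=1]  = 5

5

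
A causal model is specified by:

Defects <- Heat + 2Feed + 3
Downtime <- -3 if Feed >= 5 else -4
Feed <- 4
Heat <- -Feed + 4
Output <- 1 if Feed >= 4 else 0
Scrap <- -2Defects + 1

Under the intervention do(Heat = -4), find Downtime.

Under do(Heat=-4), the mechanism Heat <- -Feed + 4 is discarded; Heat is fixed at -4.
No directed path runs from Heat to Downtime, so Downtime keeps its natural value.
Downtime = -3 if Feed >= 5 else -4  [with Feed=4]  = -4

-4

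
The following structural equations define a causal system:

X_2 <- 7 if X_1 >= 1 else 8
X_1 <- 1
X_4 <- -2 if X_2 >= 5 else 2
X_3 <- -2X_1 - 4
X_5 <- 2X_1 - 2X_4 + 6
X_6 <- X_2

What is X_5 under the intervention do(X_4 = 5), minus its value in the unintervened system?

Intervening sets X_4 = 5 and removes its equation (X_4 <- -2 if X_2 >= 5 else 2).
X_5 = 2X_1 - 2X_4 + 6  [with X_1=1, X_4=5]  = -2
Without intervention: X_2 = 7 if X_1 >= 1 else 8  [with X_1=1]  = 7; X_4 = -2 if X_2 >= 5 else 2  [with X_2=7]  = -2; X_5 = 2X_1 - 2X_4 + 6  [with X_1=1, X_4=-2]  = 12.
Change = -2 − 12 = -14.

-14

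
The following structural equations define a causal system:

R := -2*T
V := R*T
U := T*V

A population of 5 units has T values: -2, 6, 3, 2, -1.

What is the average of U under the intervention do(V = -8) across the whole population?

Every unit gets V=-8 under the intervention. U values become 16, -48, -24, -16, 8; E[U|do(V=-8)] = -12.8.

-12.8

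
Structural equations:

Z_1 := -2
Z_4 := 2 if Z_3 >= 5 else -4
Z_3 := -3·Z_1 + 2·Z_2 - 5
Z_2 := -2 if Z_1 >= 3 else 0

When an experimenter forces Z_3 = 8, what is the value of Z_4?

The intervention breaks the incoming arrows to Z_3: Z_3 := -3·Z_1 + 2·Z_2 - 5 no longer applies, and Z_3 = 8.
Z_4 = 2 if Z_3 >= 5 else -4  [with Z_3=8]  = 2

2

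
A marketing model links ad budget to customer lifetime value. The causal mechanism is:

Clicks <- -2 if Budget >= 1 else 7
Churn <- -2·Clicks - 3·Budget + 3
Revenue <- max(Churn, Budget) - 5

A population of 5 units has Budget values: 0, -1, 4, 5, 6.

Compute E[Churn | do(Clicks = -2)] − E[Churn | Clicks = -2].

The intervention sets Clicks=-2 in all 5 units regardless of Budget. Recomputing Churn per unit gives 7, 10, -5, -8, -11; average -1.4.
Conditioning on Clicks=-2 selects the 3 unit(s) with Budget ∈ {4, 5, 6}. Their Churn values: -5, -8, -11. Mean = -8.
Difference = -1.4 − (-8) = 6.6.

6.6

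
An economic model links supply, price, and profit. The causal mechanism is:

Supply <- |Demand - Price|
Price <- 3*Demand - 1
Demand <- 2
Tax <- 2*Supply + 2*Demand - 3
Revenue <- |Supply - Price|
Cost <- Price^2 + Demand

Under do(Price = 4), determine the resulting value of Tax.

Under do(Price=4), the mechanism Price <- 3*Demand - 1 is discarded; Price is fixed at 4.
Supply = |Demand - Price|  [with Demand=2, Price=4]  = 2
Tax = 2*Supply + 2*Demand - 3  [with Supply=2, Demand=2]  = 5

5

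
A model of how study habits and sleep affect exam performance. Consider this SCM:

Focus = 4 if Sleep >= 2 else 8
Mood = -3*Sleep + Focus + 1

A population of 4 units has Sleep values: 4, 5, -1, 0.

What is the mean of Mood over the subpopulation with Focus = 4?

-8.5

E[Mood|Focus=4] averages over only the 2 units with Focus=4 (Sleep = 4, 5): Mood = -7, -10, mean -8.5.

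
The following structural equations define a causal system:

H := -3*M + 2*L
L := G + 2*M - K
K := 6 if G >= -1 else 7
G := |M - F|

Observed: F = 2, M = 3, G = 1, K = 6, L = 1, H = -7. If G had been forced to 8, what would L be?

do(G=8) replaces the equation G := |M - F| with the constant G = 8.
K = 6 if G >= -1 else 7  [with G=8]  = 6
L = G + 2*M - K  [with G=8, M=3, K=6]  = 8

8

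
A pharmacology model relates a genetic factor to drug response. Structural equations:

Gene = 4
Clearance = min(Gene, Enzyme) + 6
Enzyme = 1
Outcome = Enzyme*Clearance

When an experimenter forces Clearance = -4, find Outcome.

-4

The intervention breaks the incoming arrows to Clearance: Clearance = min(Gene, Enzyme) + 6 no longer applies, and Clearance = -4.
Outcome = Enzyme*Clearance  [with Enzyme=1, Clearance=-4]  = -4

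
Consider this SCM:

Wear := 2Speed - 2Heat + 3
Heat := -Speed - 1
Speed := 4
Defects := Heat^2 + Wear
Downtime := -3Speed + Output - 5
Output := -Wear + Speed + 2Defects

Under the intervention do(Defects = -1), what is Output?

-19

Intervening sets Defects = -1 and removes its equation (Defects := Heat^2 + Wear).
Heat = -Speed - 1  [with Speed=4]  = -5
Wear = 2Speed - 2Heat + 3  [with Speed=4, Heat=-5]  = 21
Output = -Wear + Speed + 2Defects  [with Wear=21, Speed=4, Defects=-1]  = -19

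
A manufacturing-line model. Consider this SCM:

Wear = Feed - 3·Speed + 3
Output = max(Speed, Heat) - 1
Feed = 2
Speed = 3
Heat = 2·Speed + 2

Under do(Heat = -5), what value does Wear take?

-4

The intervention breaks the incoming arrows to Heat: Heat = 2·Speed + 2 no longer applies, and Heat = -5.
Wear is not downstream of the intervention, so its value is determined by the original equations.
Wear = Feed - 3·Speed + 3  [with Feed=2, Speed=3]  = -4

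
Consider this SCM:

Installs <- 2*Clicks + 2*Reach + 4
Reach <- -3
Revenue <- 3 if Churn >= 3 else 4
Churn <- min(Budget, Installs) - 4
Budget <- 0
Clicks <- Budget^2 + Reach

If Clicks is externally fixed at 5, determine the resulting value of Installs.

The intervention breaks the incoming arrows to Clicks: Clicks <- Budget^2 + Reach no longer applies, and Clicks = 5.
Installs = 2*Clicks + 2*Reach + 4  [with Clicks=5, Reach=-3]  = 8

8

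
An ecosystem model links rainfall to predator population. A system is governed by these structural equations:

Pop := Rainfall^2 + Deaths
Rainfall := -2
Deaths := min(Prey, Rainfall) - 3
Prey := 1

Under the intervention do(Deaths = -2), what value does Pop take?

2

The intervention breaks the incoming arrows to Deaths: Deaths := min(Prey, Rainfall) - 3 no longer applies, and Deaths = -2.
Pop = Rainfall^2 + Deaths  [with Rainfall=-2, Deaths=-2]  = 2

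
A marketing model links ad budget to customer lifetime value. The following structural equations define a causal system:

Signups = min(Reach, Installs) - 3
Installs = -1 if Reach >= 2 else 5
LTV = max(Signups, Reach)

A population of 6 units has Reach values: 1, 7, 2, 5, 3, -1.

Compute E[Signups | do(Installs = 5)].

Under do(Installs=5), Installs's equation is replaced by Installs=5 for every unit. Per-unit Signups: -2, 2, -1, 2, 0, -4. Mean = -0.5.

-0.5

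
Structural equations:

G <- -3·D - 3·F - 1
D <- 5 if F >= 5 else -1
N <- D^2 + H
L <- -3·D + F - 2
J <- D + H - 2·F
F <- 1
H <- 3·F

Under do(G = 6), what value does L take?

2

do(G=6) replaces the equation G <- -3·D - 3·F - 1 with the constant G = 6.
No directed path runs from G to L, so L keeps its natural value.
D = 5 if F >= 5 else -1  [with F=1]  = -1
L = -3·D + F - 2  [with D=-1, F=1]  = 2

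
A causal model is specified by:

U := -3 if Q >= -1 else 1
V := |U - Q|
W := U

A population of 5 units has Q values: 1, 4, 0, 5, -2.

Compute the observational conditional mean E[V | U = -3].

E[V|U=-3] averages over only the 4 units with U=-3 (Q = 1, 4, 0, 5): V = 4, 7, 3, 8, mean 5.5.

5.5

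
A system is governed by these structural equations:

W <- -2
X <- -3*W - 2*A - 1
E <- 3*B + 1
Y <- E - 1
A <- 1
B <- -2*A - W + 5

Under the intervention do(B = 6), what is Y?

Under do(B=6), the mechanism B <- -2*A - W + 5 is discarded; B is fixed at 6.
E = 3*B + 1  [with B=6]  = 19
Y = E - 1  [with E=19]  = 18

18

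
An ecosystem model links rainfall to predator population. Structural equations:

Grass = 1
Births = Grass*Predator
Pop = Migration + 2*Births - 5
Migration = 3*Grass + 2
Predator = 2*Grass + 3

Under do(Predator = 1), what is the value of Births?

The intervention breaks the incoming arrows to Predator: Predator = 2*Grass + 3 no longer applies, and Predator = 1.
Births = Grass*Predator  [with Grass=1, Predator=1]  = 1

1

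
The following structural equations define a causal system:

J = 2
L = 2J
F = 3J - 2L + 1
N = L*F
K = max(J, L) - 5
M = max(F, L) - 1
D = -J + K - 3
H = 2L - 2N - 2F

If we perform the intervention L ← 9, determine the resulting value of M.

8

Under do(L=9), the mechanism L = 2J is discarded; L is fixed at 9.
F = 3J - 2L + 1  [with J=2, L=9]  = -11
M = max(F, L) - 1  [with F=-11, L=9]  = 8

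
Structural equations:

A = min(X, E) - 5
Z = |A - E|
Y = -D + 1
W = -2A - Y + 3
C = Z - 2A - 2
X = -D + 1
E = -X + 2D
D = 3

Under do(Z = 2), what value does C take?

14

Intervening sets Z = 2 and removes its equation (Z = |A - E|).
X = -D + 1  [with D=3]  = -2
E = -X + 2D  [with X=-2, D=3]  = 8
A = min(X, E) - 5  [with X=-2, E=8]  = -7
C = Z - 2A - 2  [with Z=2, A=-7]  = 14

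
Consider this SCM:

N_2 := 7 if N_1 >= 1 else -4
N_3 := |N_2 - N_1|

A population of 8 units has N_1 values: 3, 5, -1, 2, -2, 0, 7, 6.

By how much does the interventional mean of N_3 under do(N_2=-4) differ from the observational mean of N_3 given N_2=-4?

3.5

Every unit gets N_2=-4 under the intervention. N_3 values become 7, 9, 3, 6, 2, 4, 11, 10; E[N_3|do(N_2=-4)] = 6.5.
E[N_3|N_2=-4] averages over only the 3 units with N_2=-4 (N_1 = -1, -2, 0): N_3 = 3, 2, 4, mean 3.
Difference = 6.5 − 3 = 3.5.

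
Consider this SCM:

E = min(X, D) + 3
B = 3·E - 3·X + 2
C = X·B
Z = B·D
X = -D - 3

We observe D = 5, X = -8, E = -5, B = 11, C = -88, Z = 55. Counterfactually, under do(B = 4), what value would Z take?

Under do(B=4), the mechanism B = 3·E - 3·X + 2 is discarded; B is fixed at 4.
Z = B·D  [with B=4, D=5]  = 20

20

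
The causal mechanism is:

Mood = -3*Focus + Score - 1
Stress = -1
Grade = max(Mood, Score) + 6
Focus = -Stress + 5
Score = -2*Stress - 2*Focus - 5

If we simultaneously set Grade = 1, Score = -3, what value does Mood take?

Under do(Grade = 1, Score = -3), each intervened variable's structural equation is replaced by its fixed value.
Focus = -Stress + 5  [with Stress=-1]  = 6
Mood = -3*Focus + Score - 1  [with Focus=6, Score=-3]  = -22

-22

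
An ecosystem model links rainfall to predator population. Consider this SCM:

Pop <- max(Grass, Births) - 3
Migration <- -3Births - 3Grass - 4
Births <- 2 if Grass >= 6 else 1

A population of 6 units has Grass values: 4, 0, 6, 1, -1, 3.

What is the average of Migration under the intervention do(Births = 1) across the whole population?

-13.5

The intervention sets Births=1 in all 6 units regardless of Grass. Recomputing Migration per unit gives -19, -7, -25, -10, -4, -16; average -13.5.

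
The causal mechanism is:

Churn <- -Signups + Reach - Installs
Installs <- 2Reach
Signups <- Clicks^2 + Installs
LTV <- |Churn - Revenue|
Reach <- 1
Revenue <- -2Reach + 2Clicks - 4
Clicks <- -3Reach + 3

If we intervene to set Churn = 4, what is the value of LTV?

Under do(Churn=4), the mechanism Churn <- -Signups + Reach - Installs is discarded; Churn is fixed at 4.
Clicks = -3Reach + 3  [with Reach=1]  = 0
Revenue = -2Reach + 2Clicks - 4  [with Reach=1, Clicks=0]  = -6
LTV = |Churn - Revenue|  [with Churn=4, Revenue=-6]  = 10

10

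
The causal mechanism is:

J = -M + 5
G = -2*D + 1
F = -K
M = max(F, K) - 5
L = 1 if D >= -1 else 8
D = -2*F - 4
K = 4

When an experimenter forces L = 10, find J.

6

do(L=10) replaces the equation L = 1 if D >= -1 else 8 with the constant L = 10.
Since J is not a descendant of the intervened variable, it is unaffected.
F = -K  [with K=4]  = -4
M = max(F, K) - 5  [with F=-4, K=4]  = -1
J = -M + 5  [with M=-1]  = 6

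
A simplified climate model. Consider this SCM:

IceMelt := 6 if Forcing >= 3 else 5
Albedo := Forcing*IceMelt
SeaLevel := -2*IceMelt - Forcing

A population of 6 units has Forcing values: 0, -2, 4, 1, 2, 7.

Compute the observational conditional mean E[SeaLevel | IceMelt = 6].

E[SeaLevel|IceMelt=6] averages over only the 2 units with IceMelt=6 (Forcing = 4, 7): SeaLevel = -16, -19, mean -17.5.

-17.5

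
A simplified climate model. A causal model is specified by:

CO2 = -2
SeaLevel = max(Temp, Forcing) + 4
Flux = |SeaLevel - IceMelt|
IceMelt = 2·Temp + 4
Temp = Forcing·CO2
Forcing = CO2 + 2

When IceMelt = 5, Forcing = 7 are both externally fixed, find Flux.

The joint intervention fixes IceMelt = 5, Forcing = 7, removing each variable's own equation.
Temp = Forcing·CO2  [with Forcing=7, CO2=-2]  = -14
SeaLevel = max(Temp, Forcing) + 4  [with Temp=-14, Forcing=7]  = 11
Flux = |SeaLevel - IceMelt|  [with SeaLevel=11, IceMelt=5]  = 6

6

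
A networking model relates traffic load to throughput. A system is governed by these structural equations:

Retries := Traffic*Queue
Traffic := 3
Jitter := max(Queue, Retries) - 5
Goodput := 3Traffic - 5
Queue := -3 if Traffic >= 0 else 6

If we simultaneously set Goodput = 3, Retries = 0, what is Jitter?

Under do(Goodput = 3, Retries = 0), each intervened variable's structural equation is replaced by its fixed value.
Queue = -3 if Traffic >= 0 else 6  [with Traffic=3]  = -3
Jitter = max(Queue, Retries) - 5  [with Queue=-3, Retries=0]  = -5

-5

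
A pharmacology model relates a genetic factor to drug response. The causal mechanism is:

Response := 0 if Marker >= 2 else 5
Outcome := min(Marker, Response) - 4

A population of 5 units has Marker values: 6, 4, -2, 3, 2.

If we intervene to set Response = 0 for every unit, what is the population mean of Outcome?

-4.4

do(Response=0) breaks Response's dependence on Marker. With Response=0 fixed, Outcome across the units is -4, -4, -6, -4, -4, mean -4.4.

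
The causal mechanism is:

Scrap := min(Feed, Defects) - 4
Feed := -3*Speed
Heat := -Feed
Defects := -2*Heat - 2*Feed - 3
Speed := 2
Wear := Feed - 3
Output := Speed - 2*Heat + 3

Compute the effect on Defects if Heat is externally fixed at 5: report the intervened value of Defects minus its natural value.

2

do(Heat=5) replaces the equation Heat := -Feed with the constant Heat = 5.
Feed = -3*Speed  [with Speed=2]  = -6
Defects = -2*Heat - 2*Feed - 3  [with Heat=5, Feed=-6]  = -1
Without intervention: Feed = -3*Speed  [with Speed=2]  = -6; Heat = -Feed  [with Feed=-6]  = 6; Defects = -2*Heat - 2*Feed - 3  [with Heat=6, Feed=-6]  = -3.
Change = -1 − (-3) = 2.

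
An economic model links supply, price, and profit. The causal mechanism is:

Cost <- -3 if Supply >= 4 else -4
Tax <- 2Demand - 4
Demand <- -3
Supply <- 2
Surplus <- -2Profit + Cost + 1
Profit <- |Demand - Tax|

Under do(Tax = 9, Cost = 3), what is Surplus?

The joint intervention fixes Tax = 9, Cost = 3, removing each variable's own equation.
Profit = |Demand - Tax|  [with Demand=-3, Tax=9]  = 12
Surplus = -2Profit + Cost + 1  [with Profit=12, Cost=3]  = -20

-20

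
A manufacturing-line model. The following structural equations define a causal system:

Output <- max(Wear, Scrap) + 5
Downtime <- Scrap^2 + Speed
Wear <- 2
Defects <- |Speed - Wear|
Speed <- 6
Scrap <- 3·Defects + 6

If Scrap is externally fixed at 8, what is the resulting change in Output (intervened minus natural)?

Intervening sets Scrap = 8 and removes its equation (Scrap <- 3·Defects + 6).
Output = max(Wear, Scrap) + 5  [with Wear=2, Scrap=8]  = 13
Without intervention: Defects = |Speed - Wear|  [with Speed=6, Wear=2]  = 4; Scrap = 3·Defects + 6  [with Defects=4]  = 18; Output = max(Wear, Scrap) + 5  [with Wear=2, Scrap=18]  = 23.
Change = 13 − 23 = -10.

-10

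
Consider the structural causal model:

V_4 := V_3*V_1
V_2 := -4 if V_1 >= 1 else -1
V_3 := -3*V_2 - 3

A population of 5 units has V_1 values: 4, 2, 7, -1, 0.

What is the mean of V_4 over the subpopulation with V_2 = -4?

Observing V_2=-4 restricts to units where V_2's equation naturally yields -4: V_1 ∈ {4, 2, 7}. In that subpopulation V_4 = 36, 18, 63, mean 39.

39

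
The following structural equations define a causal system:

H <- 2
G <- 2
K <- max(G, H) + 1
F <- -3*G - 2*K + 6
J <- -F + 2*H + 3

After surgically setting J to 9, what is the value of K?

do(J=9) replaces the equation J <- -F + 2*H + 3 with the constant J = 9.
K is not downstream of the intervention, so its value is determined by the original equations.
K = max(G, H) + 1  [with G=2, H=2]  = 3

3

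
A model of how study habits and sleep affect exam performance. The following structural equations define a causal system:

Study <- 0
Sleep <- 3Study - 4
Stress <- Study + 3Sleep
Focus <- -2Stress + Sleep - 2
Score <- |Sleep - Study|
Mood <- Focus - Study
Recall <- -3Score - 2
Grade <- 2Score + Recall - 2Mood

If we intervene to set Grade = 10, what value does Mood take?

The intervention breaks the incoming arrows to Grade: Grade <- 2Score + Recall - 2Mood no longer applies, and Grade = 10.
Mood is not downstream of the intervention, so its value is determined by the original equations.
Sleep = 3Study - 4  [with Study=0]  = -4
Stress = Study + 3Sleep  [with Study=0, Sleep=-4]  = -12
Focus = -2Stress + Sleep - 2  [with Stress=-12, Sleep=-4]  = 18
Mood = Focus - Study  [with Focus=18, Study=0]  = 18

18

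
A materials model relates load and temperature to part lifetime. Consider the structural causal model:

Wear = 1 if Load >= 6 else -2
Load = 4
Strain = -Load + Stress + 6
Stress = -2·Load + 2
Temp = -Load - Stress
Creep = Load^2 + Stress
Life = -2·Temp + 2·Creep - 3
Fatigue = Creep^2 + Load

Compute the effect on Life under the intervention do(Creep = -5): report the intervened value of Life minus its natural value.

-30

do(Creep=-5) replaces the equation Creep = Load^2 + Stress with the constant Creep = -5.
Stress = -2·Load + 2  [with Load=4]  = -6
Temp = -Load - Stress  [with Load=4, Stress=-6]  = 2
Life = -2·Temp + 2·Creep - 3  [with Temp=2, Creep=-5]  = -17
Without intervention: Stress = -2·Load + 2  [with Load=4]  = -6; Temp = -Load - Stress  [with Load=4, Stress=-6]  = 2; Creep = Load^2 + Stress  [with Load=4, Stress=-6]  = 10; Life = -2·Temp + 2·Creep - 3  [with Temp=2, Creep=10]  = 13.
Change = -17 − 13 = -30.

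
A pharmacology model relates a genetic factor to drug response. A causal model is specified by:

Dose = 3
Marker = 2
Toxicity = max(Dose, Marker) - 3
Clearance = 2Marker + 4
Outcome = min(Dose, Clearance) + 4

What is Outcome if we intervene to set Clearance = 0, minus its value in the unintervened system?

-3

Intervening sets Clearance = 0 and removes its equation (Clearance = 2Marker + 4).
Outcome = min(Dose, Clearance) + 4  [with Dose=3, Clearance=0]  = 4
Without intervention: Clearance = 2Marker + 4  [with Marker=2]  = 8; Outcome = min(Dose, Clearance) + 4  [with Dose=3, Clearance=8]  = 7.
Change = 4 − 7 = -3.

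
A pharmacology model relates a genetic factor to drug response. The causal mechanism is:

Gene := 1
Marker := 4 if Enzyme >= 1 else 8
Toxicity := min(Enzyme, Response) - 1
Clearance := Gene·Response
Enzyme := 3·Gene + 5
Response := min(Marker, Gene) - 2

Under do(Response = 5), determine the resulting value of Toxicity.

Intervening sets Response = 5 and removes its equation (Response := min(Marker, Gene) - 2).
Enzyme = 3·Gene + 5  [with Gene=1]  = 8
Toxicity = min(Enzyme, Response) - 1  [with Enzyme=8, Response=5]  = 4

4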